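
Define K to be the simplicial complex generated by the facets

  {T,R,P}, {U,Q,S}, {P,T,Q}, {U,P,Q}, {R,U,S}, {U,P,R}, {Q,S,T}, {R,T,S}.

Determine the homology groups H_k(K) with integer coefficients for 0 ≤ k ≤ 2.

H_0 ≅ Z,  H_1 = 0,  H_2 ≅ Z.

We work with the vertex ordering P < Q < R < S < T < U. The simplices of K, each written with vertices in increasing order, are:

  0-simplices (6): P, Q, R, S, T, U
  1-simplices (12): PQ, PR, PT, PU, QS, QT, QU, RS, RT, RU, ST, SU
  2-simplices (8): PQT, PQU, PRT, PRU, QST, QSU, RST, RSU

giving chain groups C_0 ≅ Z^6, C_1 ≅ Z^12, C_2 ≅ Z^8.

∂_1: C_1 → C_0 is given by ∂[p,q] = [q] − [p]. For instance
  ∂PU = U − P.
As a 6×12 matrix over Z this has rank 5, with invariant factors (1,1,1,1,1).

∂_2: C_2 → C_1 maps a triangle to the signed sum of its edges. For instance
  ∂PQT = QT − PT + PQ,
  ∂QST = ST − QT + QS.
The 12×8 boundary matrix has rank 7 and Smith normal form diag(1,1,1,1,1,1,1).

From H_k ≅ ker(∂_k) / im(∂_{k+1}) we obtain:

  H_0: rank C_0 − rank ∂_1 = 6 − 5 = 1, and the invariant factors of ∂_1 are all 1, so H_0 = Z.
  H_1: rank ker ∂_1 − rank ∂_2 = (12 − 5) − 7 = 0, and the invariant factors of ∂_2 are all 1, so H_1 = 0.
  H_2: rank ker ∂_2 − rank ∂_3 = (8 − 7) − 0 = 1, and there is no ∂_3, so H_2 = Z.

(K is a triangulation of the 2-sphere S^2.)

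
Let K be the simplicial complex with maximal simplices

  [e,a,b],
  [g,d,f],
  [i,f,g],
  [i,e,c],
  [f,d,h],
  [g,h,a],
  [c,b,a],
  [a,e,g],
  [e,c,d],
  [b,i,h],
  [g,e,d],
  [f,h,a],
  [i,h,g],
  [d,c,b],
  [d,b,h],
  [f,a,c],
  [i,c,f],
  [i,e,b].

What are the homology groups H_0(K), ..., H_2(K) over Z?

H_0 ≅ Z,  H_1 ≅ Z ⊕ Z/2,  H_2 = 0.

Fix the vertex order a < b < c < d < e < f < g < h < i and write every simplex with vertices in increasing order. Then dim K = 2 and the simplices of K are:

  0-simplices (9): a, b, c, d, e, f, g, h, i
  1-simplices (27): ab, ac, ae, af, ag, ah, bc, bd, be, bh, bi, cd, ce, cf, ci, de, df, dg, dh, eg, ei, fg, fh, fi, gh, gi, hi
  2-simplices (18): abc, abe, acf, aeg, afh, agh, bcd, bdh, bei, bhi, cde, cei, cfi, deg, dfg, dfh, fgi, ghi

so the chain groups are C_0 ≅ Z^9, C_1 ≅ Z^27, C_2 ≅ Z^18.

The boundary map ∂_1: C_1 → C_0 maps an edge to its endpoints' difference, ∂[p,q] = q − p. For instance
  ∂fh = h − f.
The resulting 9×27 matrix has rank 8, and its Smith normal form has invariant factors (1,1,1,1,1,1,1,1).

∂_2: C_2 → C_1 maps a triangle to the signed sum of its edges. For instance
  ∂deg = eg − dg + de,
  ∂agh = gh − ah + ag.
The 27×18 boundary matrix has rank 18 and Smith normal form diag(1,1,1,1,1,1,1,1,1,1,1,1,1,1,1,1,1,2).

Computing H_k = (kernel of ∂_k) / (image of ∂_{k+1}):

  H_0: rank C_0 − rank ∂_1 = 9 − 8 = 1, and the invariant factors of ∂_1 are all 1, so H_0 ≅ Z.
  H_1: rank ker ∂_1 − rank ∂_2 = (27 − 8) − 18 = 1, and ∂_2 has invariant factor 2 > 1, so H_1 ≅ Z ⊕ Z/2.
  H_2: rank ker ∂_2 − rank ∂_3 = (18 − 18) − 0 = 0, and there is no ∂_3, so H_2 ≅ 0.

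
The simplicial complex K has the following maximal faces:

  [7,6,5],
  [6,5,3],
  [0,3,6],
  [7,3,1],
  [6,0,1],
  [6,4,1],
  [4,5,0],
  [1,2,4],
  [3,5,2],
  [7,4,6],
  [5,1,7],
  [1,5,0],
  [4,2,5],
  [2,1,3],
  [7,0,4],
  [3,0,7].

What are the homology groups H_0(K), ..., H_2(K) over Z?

K has 8 vertices, 24 edges, 16 triangles.
rank ∂_0 = 0, rank ∂_1 = 7 ⇒ b_0 = 8 − 0 − 7 = 1; all invariant factors of ∂_1 are 1 so no torsion. So H_0 = Z.
rank ∂_1 = 7, rank ∂_2 = 15 ⇒ b_1 = 24 − 7 − 15 = 2; all invariant factors of ∂_2 are 1 so no torsion. So H_1 = Z^2.
rank ∂_2 = 15, rank ∂_3 = 0 ⇒ b_2 = 16 − 15 − 0 = 1. So H_2 = Z.

H_0 ≅ Z,  H_1 ≅ Z^2,  H_2 ≅ Z.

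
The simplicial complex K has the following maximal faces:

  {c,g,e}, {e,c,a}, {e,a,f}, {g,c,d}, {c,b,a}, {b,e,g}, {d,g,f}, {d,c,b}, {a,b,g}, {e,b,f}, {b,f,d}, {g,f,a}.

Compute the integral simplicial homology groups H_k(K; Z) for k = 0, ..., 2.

H_0 = Z,  H_1 = Z_2,  H_2 = 0.

We work with the vertex ordering a < b < c < d < e < f < g. The simplices of K, each written with vertices in increasing order, are:

  0-simplices (7): a, b, c, d, e, f, g
  1-simplices (18): ab, ac, ae, af, ag, bc, bd, be, bf, bg, cd, ce, cg, df, dg, ef, eg, fg
  2-simplices (12): abc, abg, ace, aef, afg, bcd, bdf, bef, beg, cdg, ceg, dfg

so the chain groups are C_0 ≅ Z^7, C_1 ≅ Z^18, C_2 ≅ Z^12.

∂_1: C_1 → C_0 maps an edge to its endpoints' difference, ∂[p,q] = q − p.
As a 7×18 matrix over Z this has rank 6, with invariant factors (1,1,1,1,1,1).

The boundary map ∂_2: C_2 → C_1 sends each 2-simplex [p,q,r] to [q,r] − [p,r] + [p,q]. For instance
  ∂bef = ef − bf + be,
  ∂ceg = eg − cg + ce.
This gives a 18×12 integer matrix of rank 12; reducing to Smith normal form yields diagonal entries (1,1,1,1,1,1,1,1,1,1,1,2).

From H_k ≅ ker(∂_k) / im(∂_{k+1}) we obtain:

  H_0: rank C_0 − rank ∂_1 = 7 − 6 = 1, and the invariant factors of ∂_1 are all 1, so H_0 ≅ Z.
  H_1: rank ker ∂_1 − rank ∂_2 = (18 − 6) − 12 = 0, and ∂_2 has invariant factor 2 > 1, so H_1 ≅ Z_2.
  H_2: rank ker ∂_2 − rank ∂_3 = (12 − 12) − 0 = 0, and there is no ∂_3, so H_2 ≅ 0.

As a check, the Euler characteristic is 7 − 18 + 12 = 1, which agrees with 1 − 0 + 0 = 1.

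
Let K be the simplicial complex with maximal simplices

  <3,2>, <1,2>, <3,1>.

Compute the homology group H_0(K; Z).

Order the vertices as 1 < 2 < 3. Listing each simplex with vertices in this order, K has dimension 1 with simplices:

  0-simplices (3): [1], [2], [3]
  1-simplices (3): [1,2], [1,3], [2,3]

so the chain groups are C_0 ≅ Z^3, C_1 ≅ Z^3.

The boundary map ∂_1: C_1 → C_0 sends each edge [p,q] (with p < q) to q − p.
As a 3×3 matrix over Z this has rank 2, with invariant factors (1,1).

From H_k ≅ ker(∂_k) / im(∂_{k+1}) we obtain:

  H_0: rank C_0 − rank ∂_1 = 3 − 2 = 1, and the invariant factors of ∂_1 are all 1, so H_0 ≅ Z.

(K is a triangulation of the circle S^1.)

H_0 ≅ Z.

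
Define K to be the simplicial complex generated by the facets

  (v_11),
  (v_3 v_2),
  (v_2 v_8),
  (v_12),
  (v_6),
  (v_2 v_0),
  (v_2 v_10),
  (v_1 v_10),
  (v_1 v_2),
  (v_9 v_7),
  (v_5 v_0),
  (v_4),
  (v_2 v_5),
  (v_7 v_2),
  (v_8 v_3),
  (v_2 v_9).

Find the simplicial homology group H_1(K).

K has 13 vertices, 12 edges.
rank ∂_1 = 8, rank ∂_2 = 0 ⇒ b_1 = 12 − 8 − 0 = 4. So H_1 ≅ Z^4.

H_1 ≅ Z^4.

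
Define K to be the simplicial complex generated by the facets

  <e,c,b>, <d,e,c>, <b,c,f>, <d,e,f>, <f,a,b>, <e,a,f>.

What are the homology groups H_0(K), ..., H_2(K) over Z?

Order the vertices as a < b < c < d < e < f. Listing each simplex with vertices in this order, K has dimension 2 with simplices:

  0-simplices (6): a, b, c, d, e, f
  1-simplices (12): ab, ae, af, bc, be, bf, cd, ce, cf, de, df, ef
  2-simplices (6): abf, aef, bce, bcf, cde, def

Hence C_0 ≅ Z^6, C_1 ≅ Z^12, C_2 ≅ Z^6.

The boundary map ∂_1: C_1 → C_0 sends each edge [p,q] (with p < q) to q − p. For instance
  ∂bf = f − b.
The resulting 6×12 matrix has rank 5, and its Smith normal form has invariant factors (1,1,1,1,1).

∂_2: C_2 → C_1 sends each 2-simplex [p,q,r] to [q,r] − [p,r] + [p,q]. For instance
  ∂bcf = cf − bf + bc,
  ∂cde = de − ce + cd.
The 12×6 boundary matrix has rank 6 and Smith normal form diag(1,1,1,1,1,1).

Computing H_k = (kernel of ∂_k) / (image of ∂_{k+1}):

  H_0: rank C_0 − rank ∂_1 = 6 − 5 = 1, and the invariant factors of ∂_1 are all 1, so H_0 = Z.
  H_1: rank ker ∂_1 − rank ∂_2 = (12 − 5) − 6 = 1, and the invariant factors of ∂_2 are all 1, so H_1 = Z.
  H_2: rank ker ∂_2 − rank ∂_3 = (6 − 6) − 0 = 0, and there is no ∂_3, so H_2 = 0.

As a check, the Euler characteristic is 6 − 12 + 6 = 0, which agrees with 1 − 1 + 0 = 0.
(K is a triangulation of the cylinder S^1 x I.)

H_0 ≅ Z,  H_1 ≅ Z,  H_2 = 0.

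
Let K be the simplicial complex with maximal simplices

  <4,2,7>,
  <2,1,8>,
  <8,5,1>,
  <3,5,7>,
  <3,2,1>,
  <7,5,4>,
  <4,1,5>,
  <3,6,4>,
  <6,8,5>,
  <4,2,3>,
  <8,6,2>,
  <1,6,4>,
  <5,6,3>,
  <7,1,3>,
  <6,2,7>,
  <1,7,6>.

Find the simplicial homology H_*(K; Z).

We work with the vertex ordering 1 < 2 < 3 < 4 < 5 < 6 < 7 < 8. The simplices of K, each written with vertices in increasing order, are:

  0-simplices (8): [1], [2], [3], [4], [5], [6], [7], [8]
  1-simplices (24): (24 of them)
  2-simplices (16): [1,2,3], [1,2,8], [1,3,7], [1,4,5], [1,4,6], [1,5,8], [1,6,7], [2,3,4], [2,4,7], [2,6,7], [2,6,8], [3,4,6], [3,5,6], [3,5,7], [4,5,7], [5,6,8]

Hence C_0 ≅ Z^8, C_1 ≅ Z^24, C_2 ≅ Z^16.

Boundary ∂_1: C_1 → C_0 maps an edge to its endpoints' difference, ∂[p,q] = q − p.
The 8×24 boundary matrix has rank 7 and Smith normal form diag(1,1,1,1,1,1,1).

The boundary map ∂_2: C_2 → C_1 acts by ∂[p,q,r] = [q,r] − [p,r] + [p,q]. For instance
  ∂[1,2,8] = [2,8] − [1,8] + [1,2],
  ∂[2,4,7] = [4,7] − [2,7] + [2,4].
This gives a 24×16 integer matrix of rank 15; reducing to Smith normal form yields diagonal entries (1,1,1,1,1,1,1,1,1,1,1,1,1,1,1).

Reading off H_k = ker ∂_k / im ∂_{k+1}:

  H_0: rank C_0 − rank ∂_1 = 8 − 7 = 1, and the invariant factors of ∂_1 are all 1, so H_0 ≅ Z.
  H_1: rank ker ∂_1 − rank ∂_2 = (24 − 7) − 15 = 2, and the invariant factors of ∂_2 are all 1, so H_1 ≅ Z^2.
  H_2: rank ker ∂_2 − rank ∂_3 = (16 − 15) − 0 = 1, and there is no ∂_3, so H_2 ≅ Z.

H_0 = Z,  H_1 = Z^2,  H_2 = Z.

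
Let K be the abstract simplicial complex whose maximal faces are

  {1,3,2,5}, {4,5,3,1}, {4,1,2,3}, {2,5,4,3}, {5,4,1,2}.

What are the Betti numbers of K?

Order the vertices as 1 < 2 < 3 < 4 < 5. Listing each simplex with vertices in this order, K has dimension 3 with simplices:

  0-simplices (5): [1], [2], [3], [4], [5]
  1-simplices (10): [1,2], [1,3], [1,4], [1,5], [2,3], [2,4], [2,5], [3,4], [3,5], [4,5]
  2-simplices (10): [1,2,3], [1,2,4], [1,2,5], [1,3,4], [1,3,5], [1,4,5], [2,3,4], [2,3,5], [2,4,5], [3,4,5]
  3-simplices (5): [1,2,3,4], [1,2,3,5], [1,2,4,5], [1,3,4,5], [2,3,4,5]

giving chain groups C_0 ≅ Z^5, C_1 ≅ Z^10, C_2 ≅ Z^10, C_3 ≅ Z^5.

∂_1: C_1 → C_0 is given by ∂[p,q] = [q] − [p]. For instance
  ∂[3,5] = [5] − [3].
The resulting 5×10 matrix has rank 4, and its Smith normal form has invariant factors (1,1,1,1).

Boundary ∂_2: C_2 → C_1 maps a triangle to the signed sum of its edges. For instance
  ∂[2,3,5] = [3,5] − [2,5] + [2,3],
  ∂[2,4,5] = [4,5] − [2,5] + [2,4].
As a 10×10 matrix over Z this has rank 6, with invariant factors (1,1,1,1,1,1).

The boundary map ∂_3: C_3 → C_2 sends each 3-simplex σ to the alternating sum Σ_i (−1)^i (σ with its i-th vertex removed). For instance
  ∂[1,2,3,4] = [2,3,4] − [1,3,4] + [1,2,4] − [1,2,3],
  ∂[1,3,4,5] = [3,4,5] − [1,4,5] + [1,3,5] − [1,3,4].
The 10×5 boundary matrix has rank 4 and Smith normal form diag(1,1,1,1).

Reading off H_k = ker ∂_k / im ∂_{k+1}:

  H_0: rank C_0 − rank ∂_1 = 5 − 4 = 1, and the invariant factors of ∂_1 are all 1, so H_0 ≅ Z.
  H_1: rank ker ∂_1 − rank ∂_2 = (10 − 4) − 6 = 0, and the invariant factors of ∂_2 are all 1, so H_1 ≅ 0.
  H_2: rank ker ∂_2 − rank ∂_3 = (10 − 6) − 4 = 0, and the invariant factors of ∂_3 are all 1, so H_2 ≅ 0.
  H_3: rank ker ∂_3 − rank ∂_4 = (5 − 4) − 0 = 1, and there is no ∂_4, so H_3 ≅ Z.

(K is a triangulation of the 3-sphere S^3.)

Hence the Betti numbers are b_0 = 1, b_1 = 0, b_2 = 0, b_3 = 1.

b_0 = 1, b_1 = 0, b_2 = 0, b_3 = 1.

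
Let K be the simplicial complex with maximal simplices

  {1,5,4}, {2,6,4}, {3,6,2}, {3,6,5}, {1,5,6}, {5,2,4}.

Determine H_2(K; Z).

Order the vertices as 1 < 2 < 3 < 4 < 5 < 6. Listing each simplex with vertices in this order, K has dimension 2 with simplices:

  0-simplices (6): [1], [2], [3], [4], [5], [6]
  1-simplices (12): [1,4], [1,5], [1,6], [2,3], [2,4], [2,5], [2,6], [3,5], [3,6], [4,5], [4,6], [5,6]
  2-simplices (6): [1,4,5], [1,5,6], [2,3,6], [2,4,5], [2,4,6], [3,5,6]

so the chain groups are C_0 ≅ Z^6, C_1 ≅ Z^12, C_2 ≅ Z^6.

∂_1: C_1 → C_0 sends each edge [p,q] (with p < q) to q − p.
As a 6×12 matrix over Z this has rank 5, with invariant factors (1,1,1,1,1).

The boundary map ∂_2: C_2 → C_1 maps a triangle to the signed sum of its edges. For instance
  ∂[3,5,6] = [5,6] − [3,6] + [3,5],
  ∂[2,3,6] = [3,6] − [2,6] + [2,3].
The resulting 12×6 matrix has rank 6, and its Smith normal form has invariant factors (1,1,1,1,1,1).

Now H_k = ker ∂_k / im ∂_{k+1}, so:

  H_2: rank ker ∂_2 − rank ∂_3 = (6 − 6) − 0 = 0, and there is no ∂_3, so H_2 ≅ 0.

(K is a triangulation of the cylinder S^1 x I.)

H_2 ≅ 0.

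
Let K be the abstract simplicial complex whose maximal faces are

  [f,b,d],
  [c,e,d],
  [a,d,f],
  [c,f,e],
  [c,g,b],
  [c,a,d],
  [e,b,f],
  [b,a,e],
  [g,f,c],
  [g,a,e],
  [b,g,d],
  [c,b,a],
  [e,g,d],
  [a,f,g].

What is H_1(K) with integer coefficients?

H_1 ≅ Z^2.

Take the total order a < b < c < d < e < f < g on the vertex set. Then K (dimension 2) consists of the simplices:

  0-simplices (7): a, b, c, d, e, f, g
  1-simplices (21): ab, ac, ad, ae, af, ag, bc, bd, be, bf, bg, cd, ce, cf, cg, de, df, dg, ef, eg, fg
  2-simplices (14): abc, abe, acd, adf, aeg, afg, bcg, bdf, bdg, bef, cde, cef, cfg, deg

so the chain groups are C_0 ≅ Z^7, C_1 ≅ Z^21, C_2 ≅ Z^14.

Boundary ∂_1: C_1 → C_0 sends each edge [p,q] (with p < q) to q − p. For instance
  ∂ag = g − a.
As a 7×21 matrix over Z this has rank 6, with invariant factors (1,1,1,1,1,1).

∂_2: C_2 → C_1 sends each 2-simplex [p,q,r] to [q,r] − [p,r] + [p,q]. For instance
  ∂bcg = cg − bg + bc,
  ∂bdg = dg − bg + bd.
This gives a 21×14 integer matrix of rank 13; reducing to Smith normal form yields diagonal entries (1,1,1,1,1,1,1,1,1,1,1,1,1).

From H_k ≅ ker(∂_k) / im(∂_{k+1}) we obtain:

  H_1: rank ker ∂_1 − rank ∂_2 = (21 − 6) − 13 = 2, and the invariant factors of ∂_2 are all 1, so H_1 ≅ Z^2.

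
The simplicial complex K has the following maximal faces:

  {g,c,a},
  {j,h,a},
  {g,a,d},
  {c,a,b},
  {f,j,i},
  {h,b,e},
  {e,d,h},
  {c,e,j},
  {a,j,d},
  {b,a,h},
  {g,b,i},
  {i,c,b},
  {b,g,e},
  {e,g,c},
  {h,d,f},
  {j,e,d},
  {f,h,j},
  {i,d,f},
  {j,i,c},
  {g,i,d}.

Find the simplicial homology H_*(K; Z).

K has 10 vertices, 30 edges, 20 triangles.
rank ∂_0 = 0, rank ∂_1 = 9 ⇒ b_0 = 10 − 0 − 9 = 1; all invariant factors of ∂_1 are 1 so no torsion. So H_0 = Z.
rank ∂_1 = 9, rank ∂_2 = 20 ⇒ b_1 = 30 − 9 − 20 = 1; ∂_2 has invariant factor(s) [2] giving torsion. So H_1 = Z ⊕ Z/2.
rank ∂_2 = 20, rank ∂_3 = 0 ⇒ b_2 = 20 − 20 − 0 = 0. So H_2 = 0.

H_0 = Z,  H_1 = Z ⊕ Z/2,  H_2 = 0.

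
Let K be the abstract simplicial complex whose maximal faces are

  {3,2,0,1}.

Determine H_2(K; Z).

H_2 ≅ 0.

Order the vertices as 0 < 1 < 2 < 3. Listing each simplex with vertices in this order, K has dimension 3 with simplices:

  0-simplices (4): [0], [1], [2], [3]
  1-simplices (6): [0,1], [0,2], [0,3], [1,2], [1,3], [2,3]
  2-simplices (4): [0,1,2], [0,1,3], [0,2,3], [1,2,3]
  3-simplices (1): [0,1,2,3]

giving chain groups C_0 ≅ Z^4, C_1 ≅ Z^6, C_2 ≅ Z^4, C_3 ≅ Z^1.

The boundary map ∂_1: C_1 → C_0 is given by ∂[p,q] = [q] − [p].
The resulting 4×6 matrix has rank 3, and its Smith normal form has invariant factors (1,1,1).

The boundary map ∂_2: C_2 → C_1 maps a triangle to the signed sum of its edges. For instance
  ∂[0,2,3] = [2,3] − [0,3] + [0,2],
  ∂[0,1,2] = [1,2] − [0,2] + [0,1].
The resulting 6×4 matrix has rank 3, and its Smith normal form has invariant factors (1,1,1).

The boundary map ∂_3: C_3 → C_2 sends each 3-simplex σ to the alternating sum Σ_i (−1)^i (σ with its i-th vertex removed). For instance
  ∂[0,1,2,3] = [1,2,3] − [0,2,3] + [0,1,3] − [0,1,2].
As a 4×1 matrix over Z this has rank 1, with invariant factors (1).

Reading off H_k = ker ∂_k / im ∂_{k+1}:

  H_2: rank ker ∂_2 − rank ∂_3 = (4 − 3) − 1 = 0, and the invariant factors of ∂_3 are all 1, so H_2 = 0.

(K is a triangulation of the 3-simplex.)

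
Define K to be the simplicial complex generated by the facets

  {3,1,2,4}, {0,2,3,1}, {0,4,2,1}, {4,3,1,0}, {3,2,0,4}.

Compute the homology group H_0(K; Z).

Fix the vertex order 0 < 1 < 2 < 3 < 4 and write every simplex with vertices in increasing order. Then dim K = 3 and the simplices of K are:

  0-simplices (5): [0], [1], [2], [3], [4]
  1-simplices (10): [0,1], [0,2], [0,3], [0,4], [1,2], [1,3], [1,4], [2,3], [2,4], [3,4]
  2-simplices (10): [0,1,2], [0,1,3], [0,1,4], [0,2,3], [0,2,4], [0,3,4], [1,2,3], [1,2,4], [1,3,4], [2,3,4]
  3-simplices (5): [0,1,2,3], [0,1,2,4], [0,1,3,4], [0,2,3,4], [1,2,3,4]

so the chain groups are C_0 ≅ Z^5, C_1 ≅ Z^10, C_2 ≅ Z^10, C_3 ≅ Z^5.

The boundary map ∂_1: C_1 → C_0 sends each edge [p,q] (with p < q) to q − p. For instance
  ∂[0,4] = [4] − [0].
As a 5×10 matrix over Z this has rank 4, with invariant factors (1,1,1,1).

Boundary ∂_2: C_2 → C_1 sends each 2-simplex [p,q,r] to [q,r] − [p,r] + [p,q]. For instance
  ∂[0,1,4] = [1,4] − [0,4] + [0,1],
  ∂[0,3,4] = [3,4] − [0,4] + [0,3].
As a 10×10 matrix over Z this has rank 6, with invariant factors (1,1,1,1,1,1).

∂_3: C_3 → C_2 sends each 3-simplex σ to the alternating sum Σ_i (−1)^i (σ with its i-th vertex removed). For instance
  ∂[0,1,2,4] = [1,2,4] − [0,2,4] + [0,1,4] − [0,1,2],
  ∂[1,2,3,4] = [2,3,4] − [1,3,4] + [1,2,4] − [1,2,3].
As a 10×5 matrix over Z this has rank 4, with invariant factors (1,1,1,1).

From H_k ≅ ker(∂_k) / im(∂_{k+1}) we obtain:

  H_0: rank C_0 − rank ∂_1 = 5 − 4 = 1, and the invariant factors of ∂_1 are all 1, so H_0 = Z.

H_0 = Z.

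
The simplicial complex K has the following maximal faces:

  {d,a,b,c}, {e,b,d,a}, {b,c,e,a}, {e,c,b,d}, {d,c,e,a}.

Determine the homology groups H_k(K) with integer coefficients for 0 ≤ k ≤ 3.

Fix the vertex order a < b < c < d < e and write every simplex with vertices in increasing order. Then dim K = 3 and the simplices of K are:

  0-simplices (5): a, b, c, d, e
  1-simplices (10): ab, ac, ad, ae, bc, bd, be, cd, ce, de
  2-simplices (10): abc, abd, abe, acd, ace, ade, bcd, bce, bde, cde
  3-simplices (5): abcd, abce, abde, acde, bcde

so the chain groups are C_0 ≅ Z^5, C_1 ≅ Z^10, C_2 ≅ Z^10, C_3 ≅ Z^5.

Boundary ∂_1: C_1 → C_0 sends each edge [p,q] (with p < q) to q − p. For instance
  ∂be = e − b.
The resulting 5×10 matrix has rank 4, and its Smith normal form has invariant factors (1,1,1,1).

Boundary ∂_2: C_2 → C_1 sends each 2-simplex [p,q,r] to [q,r] − [p,r] + [p,q]. For instance
  ∂ade = de − ae + ad,
  ∂bcd = cd − bd + bc.
The 10×10 boundary matrix has rank 6 and Smith normal form diag(1,1,1,1,1,1).

The boundary map ∂_3: C_3 → C_2 sends each 3-simplex σ to the alternating sum Σ_i (−1)^i (σ with its i-th vertex removed). For instance
  ∂bcde = cde − bde + bce − bcd,
  ∂abcd = bcd − acd + abd − abc.
This gives a 10×5 integer matrix of rank 4; reducing to Smith normal form yields diagonal entries (1,1,1,1).

Computing H_k = (kernel of ∂_k) / (image of ∂_{k+1}):

  H_0: rank C_0 − rank ∂_1 = 5 − 4 = 1, and the invariant factors of ∂_1 are all 1, so H_0 = Z.
  H_1: rank ker ∂_1 − rank ∂_2 = (10 − 4) − 6 = 0, and the invariant factors of ∂_2 are all 1, so H_1 = 0.
  H_2: rank ker ∂_2 − rank ∂_3 = (10 − 6) − 4 = 0, and the invariant factors of ∂_3 are all 1, so H_2 = 0.
  H_3: rank ker ∂_3 − rank ∂_4 = (5 − 4) − 0 = 1, and there is no ∂_4, so H_3 = Z.

As a check, the Euler characteristic is 5 − 10 + 10 − 5 = 0, which agrees with 1 − 0 + 0 − 1 = 0.

H_0 ≅ Z,  H_1 = 0,  H_2 = 0,  H_3 ≅ Z.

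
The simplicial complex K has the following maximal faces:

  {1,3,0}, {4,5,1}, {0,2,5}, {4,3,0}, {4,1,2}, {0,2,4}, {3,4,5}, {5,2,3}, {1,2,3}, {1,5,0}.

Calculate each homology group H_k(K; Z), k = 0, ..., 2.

Order the vertices as 0 < 1 < 2 < 3 < 4 < 5. Listing each simplex with vertices in this order, K has dimension 2 with simplices:

  0-simplices (6): [0], [1], [2], [3], [4], [5]
  1-simplices (15): [0,1], [0,2], [0,3], [0,4], [0,5], [1,2], [1,3], [1,4], [1,5], [2,3], [2,4], [2,5], [3,4], [3,5], [4,5]
  2-simplices (10): [0,1,3], [0,1,5], [0,2,4], [0,2,5], [0,3,4], [1,2,3], [1,2,4], [1,4,5], [2,3,5], [3,4,5]

Hence C_0 ≅ Z^6, C_1 ≅ Z^15, C_2 ≅ Z^10.

Boundary ∂_1: C_1 → C_0 maps an edge to its endpoints' difference, ∂[p,q] = q − p.
As a 6×15 matrix over Z this has rank 5, with invariant factors (1,1,1,1,1).

The boundary map ∂_2: C_2 → C_1 sends each 2-simplex [p,q,r] to [q,r] − [p,r] + [p,q]. For instance
  ∂[1,2,3] = [2,3] − [1,3] + [1,2],
  ∂[3,4,5] = [4,5] − [3,5] + [3,4].
This gives a 15×10 integer matrix of rank 10; reducing to Smith normal form yields diagonal entries (1,1,1,1,1,1,1,1,1,2).

Now H_k = ker ∂_k / im ∂_{k+1}, so:

  H_0: rank C_0 − rank ∂_1 = 6 − 5 = 1, and the invariant factors of ∂_1 are all 1, so H_0 = Z.
  H_1: rank ker ∂_1 − rank ∂_2 = (15 − 5) − 10 = 0, and ∂_2 has invariant factor 2 > 1, so H_1 = Z/2Z.
  H_2: rank ker ∂_2 − rank ∂_3 = (10 − 10) − 0 = 0, and there is no ∂_3, so H_2 = 0.

H_0 ≅ Z,  H_1 ≅ Z/2Z,  H_2 = 0.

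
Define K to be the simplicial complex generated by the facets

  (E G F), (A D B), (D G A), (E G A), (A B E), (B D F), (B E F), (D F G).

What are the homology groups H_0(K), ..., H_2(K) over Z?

Order the vertices as A < B < D < E < F < G. Listing each simplex with vertices in this order, K has dimension 2 with simplices:

  0-simplices (6): A, B, D, E, F, G
  1-simplices (12): AB, AD, AE, AG, BD, BE, BF, DF, DG, EF, EG, FG
  2-simplices (8): ABD, ABE, ADG, AEG, BDF, BEF, DFG, EFG

giving chain groups C_0 ≅ Z^6, C_1 ≅ Z^12, C_2 ≅ Z^8.

The boundary map ∂_1: C_1 → C_0 sends each edge [p,q] (with p < q) to q − p.
This gives a 6×12 integer matrix of rank 5; reducing to Smith normal form yields diagonal entries (1,1,1,1,1).

∂_2: C_2 → C_1 maps a triangle to the signed sum of its edges. For instance
  ∂ABD = BD − AD + AB,
  ∂DFG = FG − DG + DF.
The resulting 12×8 matrix has rank 7, and its Smith normal form has invariant factors (1,1,1,1,1,1,1).

Computing H_k = (kernel of ∂_k) / (image of ∂_{k+1}):

  H_0: rank C_0 − rank ∂_1 = 6 − 5 = 1, and the invariant factors of ∂_1 are all 1, so H_0 = Z.
  H_1: rank ker ∂_1 − rank ∂_2 = (12 − 5) − 7 = 0, and the invariant factors of ∂_2 are all 1, so H_1 = 0.
  H_2: rank ker ∂_2 − rank ∂_3 = (8 − 7) − 0 = 1, and there is no ∂_3, so H_2 = Z.

As a check, the Euler characteristic is 6 − 12 + 8 = 2, which agrees with 1 − 0 + 1 = 2.
(K is a triangulation of the 2-sphere S^2.)

H_0 = Z,  H_1 = 0,  H_2 = Z.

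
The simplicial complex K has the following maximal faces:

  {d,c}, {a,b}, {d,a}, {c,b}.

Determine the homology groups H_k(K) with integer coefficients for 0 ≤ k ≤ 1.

We work with the vertex ordering a < b < c < d. The simplices of K, each written with vertices in increasing order, are:

  0-simplices (4): a, b, c, d
  1-simplices (4): ab, ad, bc, cd

giving chain groups C_0 ≅ Z^4, C_1 ≅ Z^4.

Boundary ∂_1: C_1 → C_0 maps an edge to its endpoints' difference, ∂[p,q] = q − p. For instance
  ∂bc = c − b.
The resulting 4×4 matrix has rank 3, and its Smith normal form has invariant factors (1,1,1).

Now H_k = ker ∂_k / im ∂_{k+1}, so:

  H_0: rank C_0 − rank ∂_1 = 4 − 3 = 1, and the invariant factors of ∂_1 are all 1, so H_0 = Z.
  H_1: rank ker ∂_1 − rank ∂_2 = (4 − 3) − 0 = 1, and there is no ∂_2, so H_1 = Z.

H_0 ≅ Z,  H_1 ≅ Z.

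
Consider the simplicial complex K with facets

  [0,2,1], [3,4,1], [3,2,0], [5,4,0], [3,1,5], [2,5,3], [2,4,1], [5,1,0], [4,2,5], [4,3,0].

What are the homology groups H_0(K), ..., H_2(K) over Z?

H_0 = Z,  H_1 = Z/2,  H_2 = 0.

K has 6 vertices, 15 edges, 10 triangles.
rank ∂_0 = 0, rank ∂_1 = 5 ⇒ b_0 = 6 − 0 − 5 = 1; all invariant factors of ∂_1 are 1 so no torsion. So H_0 = Z.
rank ∂_1 = 5, rank ∂_2 = 10 ⇒ b_1 = 15 − 5 − 10 = 0; ∂_2 has invariant factor(s) [2] giving torsion. So H_1 = Z/2.
rank ∂_2 = 10, rank ∂_3 = 0 ⇒ b_2 = 10 − 10 − 0 = 0. So H_2 = 0.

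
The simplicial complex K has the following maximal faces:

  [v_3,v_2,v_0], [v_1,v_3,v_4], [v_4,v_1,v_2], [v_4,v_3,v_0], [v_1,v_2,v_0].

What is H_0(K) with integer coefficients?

H_0 = Z.

Order the vertices as v_0 < v_1 < v_2 < v_3 < v_4. Listing each simplex with vertices in this order, K has dimension 2 with simplices:

  0-simplices (5): [v_0], [v_1], [v_2], [v_3], [v_4]
  1-simplices (10): [v_0,v_1], [v_0,v_2], [v_0,v_3], [v_0,v_4], [v_1,v_2], [v_1,v_3], [v_1,v_4], [v_2,v_3], [v_2,v_4], [v_3,v_4]
  2-simplices (5): [v_0,v_1,v_2], [v_0,v_2,v_3], [v_0,v_3,v_4], [v_1,v_2,v_4], [v_1,v_3,v_4]

giving chain groups C_0 ≅ Z^5, C_1 ≅ Z^10, C_2 ≅ Z^5.

The boundary map ∂_1: C_1 → C_0 sends each edge [p,q] (with p < q) to q − p.
The resulting 5×10 matrix has rank 4, and its Smith normal form has invariant factors (1,1,1,1).

∂_2: C_2 → C_1 sends each 2-simplex [p,q,r] to [q,r] − [p,r] + [p,q]. For instance
  ∂[v_0,v_1,v_2] = [v_1,v_2] − [v_0,v_2] + [v_0,v_1],
  ∂[v_0,v_3,v_4] = [v_3,v_4] − [v_0,v_4] + [v_0,v_3].
The resulting 10×5 matrix has rank 5, and its Smith normal form has invariant factors (1,1,1,1,1).

Computing H_k = (kernel of ∂_k) / (image of ∂_{k+1}):

  H_0: rank C_0 − rank ∂_1 = 5 − 4 = 1, and the invariant factors of ∂_1 are all 1, so H_0 ≅ Z.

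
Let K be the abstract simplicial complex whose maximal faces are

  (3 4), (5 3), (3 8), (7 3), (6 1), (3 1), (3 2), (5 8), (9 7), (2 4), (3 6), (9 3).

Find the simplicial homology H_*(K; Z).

H_0 = Z,  H_1 = Z^4.

Fix the vertex order 1 < 2 < 3 < 4 < 5 < 6 < 7 < 8 < 9 and write every simplex with vertices in increasing order. Then dim K = 1 and the simplices of K are:

  0-simplices (9): [1], [2], [3], [4], [5], [6], [7], [8], [9]
  1-simplices (12): [1,3], [1,6], [2,3], [2,4], [3,4], [3,5], [3,6], [3,7], [3,8], [3,9], [5,8], [7,9]

giving chain groups C_0 ≅ Z^9, C_1 ≅ Z^12.

The boundary map ∂_1: C_1 → C_0 maps an edge to its endpoints' difference, ∂[p,q] = q − p. For instance
  ∂[3,6] = [6] − [3].
As a 9×12 matrix over Z this has rank 8, with invariant factors (1,1,1,1,1,1,1,1).

From H_k ≅ ker(∂_k) / im(∂_{k+1}) we obtain:

  H_0: rank C_0 − rank ∂_1 = 9 − 8 = 1, and the invariant factors of ∂_1 are all 1, so H_0 = Z.
  H_1: rank ker ∂_1 − rank ∂_2 = (12 − 8) − 0 = 4, and there is no ∂_2, so H_1 = Z^4.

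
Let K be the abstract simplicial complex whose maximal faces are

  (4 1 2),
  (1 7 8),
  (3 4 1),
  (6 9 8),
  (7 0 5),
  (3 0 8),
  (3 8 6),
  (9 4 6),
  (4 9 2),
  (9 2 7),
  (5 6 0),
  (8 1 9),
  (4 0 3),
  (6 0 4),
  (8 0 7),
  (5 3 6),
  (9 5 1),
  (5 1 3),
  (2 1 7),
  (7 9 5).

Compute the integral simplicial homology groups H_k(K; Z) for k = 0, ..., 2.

K has 10 vertices, 30 edges, 20 triangles.
rank ∂_0 = 0, rank ∂_1 = 9 ⇒ b_0 = 10 − 0 − 9 = 1; all invariant factors of ∂_1 are 1 so no torsion. So H_0 = Z.
rank ∂_1 = 9, rank ∂_2 = 20 ⇒ b_1 = 30 − 9 − 20 = 1; ∂_2 has invariant factor(s) [2] giving torsion. So H_1 = Z ⊕ Z/2.
rank ∂_2 = 20, rank ∂_3 = 0 ⇒ b_2 = 20 − 20 − 0 = 0. So H_2 = 0.

H_0 ≅ Z,  H_1 ≅ Z ⊕ Z/2,  H_2 = 0.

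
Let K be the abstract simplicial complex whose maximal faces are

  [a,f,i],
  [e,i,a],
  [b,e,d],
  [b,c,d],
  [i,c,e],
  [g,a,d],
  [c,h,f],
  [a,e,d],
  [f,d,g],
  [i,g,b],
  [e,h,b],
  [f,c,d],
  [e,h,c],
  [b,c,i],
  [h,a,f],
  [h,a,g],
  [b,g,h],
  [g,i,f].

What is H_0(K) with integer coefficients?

Fix the vertex order a < b < c < d < e < f < g < h < i and write every simplex with vertices in increasing order. Then dim K = 2 and the simplices of K are:

  0-simplices (9): a, b, c, d, e, f, g, h, i
  1-simplices (27): ad, ae, af, ag, ah, ai, bc, bd, be, bg, bh, bi, cd, ce, cf, ch, ci, de, df, dg, eh, ei, fg, fh, fi, gh, gi
  2-simplices (18): ade, adg, aei, afh, afi, agh, bcd, bci, bde, beh, bgh, bgi, cdf, ceh, cei, cfh, dfg, fgi

Hence C_0 ≅ Z^9, C_1 ≅ Z^27, C_2 ≅ Z^18.

Boundary ∂_1: C_1 → C_0 maps an edge to its endpoints' difference, ∂[p,q] = q − p.
The resulting 9×27 matrix has rank 8, and its Smith normal form has invariant factors (1,1,1,1,1,1,1,1).

∂_2: C_2 → C_1 acts by ∂[p,q,r] = [q,r] − [p,r] + [p,q]. For instance
  ∂bgh = gh − bh + bg,
  ∂beh = eh − bh + be.
This gives a 27×18 integer matrix of rank 18; reducing to Smith normal form yields diagonal entries (1,1,1,1,1,1,1,1,1,1,1,1,1,1,1,1,1,2).

Now H_k = ker ∂_k / im ∂_{k+1}, so:

  H_0: rank C_0 − rank ∂_1 = 9 − 8 = 1, and the invariant factors of ∂_1 are all 1, so H_0 ≅ Z.

(K is a triangulation of the Klein bottle.)

H_0 = Z.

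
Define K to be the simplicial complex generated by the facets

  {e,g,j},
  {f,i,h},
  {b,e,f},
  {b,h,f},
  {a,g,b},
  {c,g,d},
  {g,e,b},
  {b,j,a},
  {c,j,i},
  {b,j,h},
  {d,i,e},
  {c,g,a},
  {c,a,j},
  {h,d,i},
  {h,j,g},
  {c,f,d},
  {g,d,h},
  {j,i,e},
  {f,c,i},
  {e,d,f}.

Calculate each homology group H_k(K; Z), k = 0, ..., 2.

Take the total order a < b < c < d < e < f < g < h < i < j on the vertex set. Then K (dimension 2) consists of the simplices:

  0-simplices (10): a, b, c, d, e, f, g, h, i, j
  1-simplices (30): ab, ac, ag, aj, be, bf, bg, bh, bj, cd, cf, cg, ci, cj, de, df, dg, dh, di, ef, eg, ei, ej, fh, fi, gh, gj, hi, hj, ij
  2-simplices (20): abg, abj, acg, acj, bef, beg, bfh, bhj, cdf, cdg, cfi, cij, def, dei, dgh, dhi, egj, eij, fhi, ghj

giving chain groups C_0 ≅ Z^10, C_1 ≅ Z^30, C_2 ≅ Z^20.

Boundary ∂_1: C_1 → C_0 maps an edge to its endpoints' difference, ∂[p,q] = q − p.
As a 10×30 matrix over Z this has rank 9, with invariant factors (1,1,1,1,1,1,1,1,1).

Boundary ∂_2: C_2 → C_1 acts by ∂[p,q,r] = [q,r] − [p,r] + [p,q]. For instance
  ∂cdf = df − cf + cd,
  ∂eij = ij − ej + ei.
The resulting 30×20 matrix has rank 20, and its Smith normal form has invariant factors (1,1,1,1,1,1,1,1,1,1,1,1,1,1,1,1,1,1,1,2).

From H_k ≅ ker(∂_k) / im(∂_{k+1}) we obtain:

  H_0: rank C_0 − rank ∂_1 = 10 − 9 = 1, and the invariant factors of ∂_1 are all 1, so H_0 = Z.
  H_1: rank ker ∂_1 − rank ∂_2 = (30 − 9) − 20 = 1, and ∂_2 has invariant factor 2 > 1, so H_1 = Z ⊕ Z_2.
  H_2: rank ker ∂_2 − rank ∂_3 = (20 − 20) − 0 = 0, and there is no ∂_3, so H_2 = 0.

As a check, the Euler characteristic is 10 − 30 + 20 = 0, which agrees with 1 − 1 + 0 = 0.

H_0 = Z,  H_1 = Z ⊕ Z_2,  H_2 = 0.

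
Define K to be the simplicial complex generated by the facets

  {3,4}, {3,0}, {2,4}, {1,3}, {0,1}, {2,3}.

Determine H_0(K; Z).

H_0 = Z.

We work with the vertex ordering 0 < 1 < 2 < 3 < 4. The simplices of K, each written with vertices in increasing order, are:

  0-simplices (5): [0], [1], [2], [3], [4]
  1-simplices (6): [0,1], [0,3], [1,3], [2,3], [2,4], [3,4]

so the chain groups are C_0 ≅ Z^5, C_1 ≅ Z^6.

∂_1: C_1 → C_0 maps an edge to its endpoints' difference, ∂[p,q] = q − p.
The 5×6 boundary matrix has rank 4 and Smith normal form diag(1,1,1,1).

Reading off H_k = ker ∂_k / im ∂_{k+1}:

  H_0: rank C_0 − rank ∂_1 = 5 − 4 = 1, and the invariant factors of ∂_1 are all 1, so H_0 = Z.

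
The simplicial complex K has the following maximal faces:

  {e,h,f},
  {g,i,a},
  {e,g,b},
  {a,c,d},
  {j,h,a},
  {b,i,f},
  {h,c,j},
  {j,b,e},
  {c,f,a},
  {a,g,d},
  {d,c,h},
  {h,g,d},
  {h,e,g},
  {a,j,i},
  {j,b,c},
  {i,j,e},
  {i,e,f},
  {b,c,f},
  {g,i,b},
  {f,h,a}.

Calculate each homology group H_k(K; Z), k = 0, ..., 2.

Take the total order a < b < c < d < e < f < g < h < i < j on the vertex set. Then K (dimension 2) consists of the simplices:

  0-simplices (10): a, b, c, d, e, f, g, h, i, j
  1-simplices (30): ac, ad, af, ag, ah, ai, aj, bc, be, bf, bg, bi, bj, cd, cf, ch, cj, dg, dh, ef, eg, eh, ei, ej, fh, fi, gh, gi, hj, ij
  2-simplices (20): acd, acf, adg, afh, agi, ahj, aij, bcf, bcj, beg, bej, bfi, bgi, cdh, chj, dgh, efh, efi, egh, eij

so the chain groups are C_0 ≅ Z^10, C_1 ≅ Z^30, C_2 ≅ Z^20.

The boundary map ∂_1: C_1 → C_0 maps an edge to its endpoints' difference, ∂[p,q] = q − p.
The 10×30 boundary matrix has rank 9 and Smith normal form diag(1,1,1,1,1,1,1,1,1).

The boundary map ∂_2: C_2 → C_1 maps a triangle to the signed sum of its edges. For instance
  ∂dgh = gh − dh + dg,
  ∂beg = eg − bg + be.
This gives a 30×20 integer matrix of rank 20; reducing to Smith normal form yields diagonal entries (1,1,1,1,1,1,1,1,1,1,1,1,1,1,1,1,1,1,1,2).

Now H_k = ker ∂_k / im ∂_{k+1}, so:

  H_0: rank C_0 − rank ∂_1 = 10 − 9 = 1, and the invariant factors of ∂_1 are all 1, so H_0 ≅ Z.
  H_1: rank ker ∂_1 − rank ∂_2 = (30 − 9) − 20 = 1, and ∂_2 has invariant factor 2 > 1, so H_1 ≅ Z ⊕ Z/2Z.
  H_2: rank ker ∂_2 − rank ∂_3 = (20 − 20) − 0 = 0, and there is no ∂_3, so H_2 ≅ 0.

H_0 ≅ Z,  H_1 ≅ Z ⊕ Z/2Z,  H_2 = 0.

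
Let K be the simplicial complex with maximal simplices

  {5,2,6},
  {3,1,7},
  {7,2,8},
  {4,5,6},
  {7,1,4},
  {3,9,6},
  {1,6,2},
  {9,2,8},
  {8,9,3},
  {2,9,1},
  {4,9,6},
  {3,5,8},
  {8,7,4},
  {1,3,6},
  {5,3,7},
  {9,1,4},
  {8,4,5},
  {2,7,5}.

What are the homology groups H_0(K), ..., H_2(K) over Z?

H_0 = Z,  H_1 = Z ⊕ Z_2,  H_2 = 0.

Take the total order 1 < 2 < 3 < 4 < 5 < 6 < 7 < 8 < 9 on the vertex set. Then K (dimension 2) consists of the simplices:

  0-simplices (9): [1], [2], [3], [4], [5], [6], [7], [8], [9]
  1-simplices (27): (27 of them)
  2-simplices (18): [1,2,6], [1,2,9], [1,3,6], [1,3,7], [1,4,7], [1,4,9], [2,5,6], [2,5,7], [2,7,8], [2,8,9], [3,5,7], [3,5,8], [3,6,9], [3,8,9], [4,5,6], [4,5,8], [4,6,9], [4,7,8]

giving chain groups C_0 ≅ Z^9, C_1 ≅ Z^27, C_2 ≅ Z^18.

∂_1: C_1 → C_0 sends each edge [p,q] (with p < q) to q − p. For instance
  ∂[4,5] = [5] − [4].
This gives a 9×27 integer matrix of rank 8; reducing to Smith normal form yields diagonal entries (1,1,1,1,1,1,1,1).

Boundary ∂_2: C_2 → C_1 maps a triangle to the signed sum of its edges. For instance
  ∂[3,6,9] = [6,9] − [3,9] + [3,6],
  ∂[2,5,7] = [5,7] − [2,7] + [2,5].
The resulting 27×18 matrix has rank 18, and its Smith normal form has invariant factors (1,1,1,1,1,1,1,1,1,1,1,1,1,1,1,1,1,2).

Computing H_k = (kernel of ∂_k) / (image of ∂_{k+1}):

  H_0: rank C_0 − rank ∂_1 = 9 − 8 = 1, and the invariant factors of ∂_1 are all 1, so H_0 ≅ Z.
  H_1: rank ker ∂_1 − rank ∂_2 = (27 − 8) − 18 = 1, and ∂_2 has invariant factor 2 > 1, so H_1 ≅ Z ⊕ Z_2.
  H_2: rank ker ∂_2 − rank ∂_3 = (18 − 18) − 0 = 0, and there is no ∂_3, so H_2 ≅ 0.

(K is a triangulation of the Klein bottle.)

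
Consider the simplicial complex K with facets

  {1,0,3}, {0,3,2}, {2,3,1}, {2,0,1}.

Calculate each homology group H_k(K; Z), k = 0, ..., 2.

K has 4 vertices, 6 edges, 4 triangles.
rank ∂_0 = 0, rank ∂_1 = 3 ⇒ b_0 = 4 − 0 − 3 = 1; all invariant factors of ∂_1 are 1 so no torsion. So H_0 ≅ Z.
rank ∂_1 = 3, rank ∂_2 = 3 ⇒ b_1 = 6 − 3 − 3 = 0; all invariant factors of ∂_2 are 1 so no torsion. So H_1 ≅ 0.
rank ∂_2 = 3, rank ∂_3 = 0 ⇒ b_2 = 4 − 3 − 0 = 1. So H_2 ≅ Z.

H_0 = Z,  H_1 = 0,  H_2 = Z.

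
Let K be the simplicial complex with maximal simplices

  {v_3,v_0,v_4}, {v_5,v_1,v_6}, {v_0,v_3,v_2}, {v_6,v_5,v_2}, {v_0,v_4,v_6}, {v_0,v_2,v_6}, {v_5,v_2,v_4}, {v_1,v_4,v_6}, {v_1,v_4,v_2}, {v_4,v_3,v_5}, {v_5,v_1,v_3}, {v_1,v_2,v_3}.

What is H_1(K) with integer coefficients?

H_1 ≅ Z/2.

Fix the vertex order v_0 < v_1 < v_2 < v_3 < v_4 < v_5 < v_6 and write every simplex with vertices in increasing order. Then dim K = 2 and the simplices of K are:

  0-simplices (7): [v_0], [v_1], [v_2], [v_3], [v_4], [v_5], [v_6]
  1-simplices (18): (18 of them)
  2-simplices (12): (12 of them)

giving chain groups C_0 ≅ Z^7, C_1 ≅ Z^18, C_2 ≅ Z^12.

Boundary ∂_1: C_1 → C_0 is given by ∂[p,q] = [q] − [p]. For instance
  ∂[v_1,v_4] = [v_4] − [v_1].
As a 7×18 matrix over Z this has rank 6, with invariant factors (1,1,1,1,1,1).

Boundary ∂_2: C_2 → C_1 sends each 2-simplex [p,q,r] to [q,r] − [p,r] + [p,q]. For instance
  ∂[v_0,v_4,v_6] = [v_4,v_6] − [v_0,v_6] + [v_0,v_4],
  ∂[v_1,v_5,v_6] = [v_5,v_6] − [v_1,v_6] + [v_1,v_5].
This gives a 18×12 integer matrix of rank 12; reducing to Smith normal form yields diagonal entries (1,1,1,1,1,1,1,1,1,1,1,2).

Computing H_k = (kernel of ∂_k) / (image of ∂_{k+1}):

  H_1: rank ker ∂_1 − rank ∂_2 = (18 − 6) − 12 = 0, and ∂_2 has invariant factor 2 > 1, so H_1 ≅ Z/2.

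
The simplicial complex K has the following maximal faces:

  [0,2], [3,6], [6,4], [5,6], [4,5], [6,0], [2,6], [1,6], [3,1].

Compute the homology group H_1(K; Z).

K has 7 vertices, 9 edges.
rank ∂_1 = 6, rank ∂_2 = 0 ⇒ b_1 = 9 − 6 − 0 = 3. So H_1 = Z^3.

H_1 = Z^3.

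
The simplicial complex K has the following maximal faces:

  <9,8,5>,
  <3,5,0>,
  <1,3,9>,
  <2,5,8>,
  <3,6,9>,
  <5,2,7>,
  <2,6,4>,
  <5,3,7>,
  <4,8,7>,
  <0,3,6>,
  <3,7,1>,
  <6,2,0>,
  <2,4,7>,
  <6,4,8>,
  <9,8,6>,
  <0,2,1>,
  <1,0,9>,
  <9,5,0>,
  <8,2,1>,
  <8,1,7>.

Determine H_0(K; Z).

Order the vertices as 0 < 1 < 2 < 3 < 4 < 5 < 6 < 7 < 8 < 9. Listing each simplex with vertices in this order, K has dimension 2 with simplices:

  0-simplices (10): [0], [1], [2], [3], [4], [5], [6], [7], [8], [9]
  1-simplices (30): (30 of them)
  2-simplices (20): (20 of them)

giving chain groups C_0 ≅ Z^10, C_1 ≅ Z^30, C_2 ≅ Z^20.

∂_1: C_1 → C_0 maps an edge to its endpoints' difference, ∂[p,q] = q − p. For instance
  ∂[1,8] = [8] − [1].
The resulting 10×30 matrix has rank 9, and its Smith normal form has invariant factors (1,1,1,1,1,1,1,1,1).

Boundary ∂_2: C_2 → C_1 acts by ∂[p,q,r] = [q,r] − [p,r] + [p,q]. For instance
  ∂[0,5,9] = [5,9] − [0,9] + [0,5],
  ∂[0,2,6] = [2,6] − [0,6] + [0,2].
As a 30×20 matrix over Z this has rank 20, with invariant factors (1,1,1,1,1,1,1,1,1,1,1,1,1,1,1,1,1,1,1,2).

From H_k ≅ ker(∂_k) / im(∂_{k+1}) we obtain:

  H_0: rank C_0 − rank ∂_1 = 10 − 9 = 1, and the invariant factors of ∂_1 are all 1, so H_0 ≅ Z.

H_0 = Z.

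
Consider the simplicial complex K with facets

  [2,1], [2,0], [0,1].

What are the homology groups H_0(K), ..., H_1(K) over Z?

We work with the vertex ordering 0 < 1 < 2. The simplices of K, each written with vertices in increasing order, are:

  0-simplices (3): [0], [1], [2]
  1-simplices (3): [0,1], [0,2], [1,2]

giving chain groups C_0 ≅ Z^3, C_1 ≅ Z^3.

Boundary ∂_1: C_1 → C_0 sends each edge [p,q] (with p < q) to q − p. For instance
  ∂[0,1] = [1] − [0].
The resulting 3×3 matrix has rank 2, and its Smith normal form has invariant factors (1,1).

Reading off H_k = ker ∂_k / im ∂_{k+1}:

  H_0: rank C_0 − rank ∂_1 = 3 − 2 = 1, and the invariant factors of ∂_1 are all 1, so H_0 = Z.
  H_1: rank ker ∂_1 − rank ∂_2 = (3 − 2) − 0 = 1, and there is no ∂_2, so H_1 = Z.

(K is a triangulation of the circle S^1.)

H_0 ≅ Z,  H_1 ≅ Z.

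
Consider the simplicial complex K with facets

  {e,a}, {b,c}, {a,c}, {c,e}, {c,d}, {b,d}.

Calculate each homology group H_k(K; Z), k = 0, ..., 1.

We work with the vertex ordering a < b < c < d < e. The simplices of K, each written with vertices in increasing order, are:

  0-simplices (5): a, b, c, d, e
  1-simplices (6): ac, ae, bc, bd, cd, ce

so the chain groups are C_0 ≅ Z^5, C_1 ≅ Z^6.

Boundary ∂_1: C_1 → C_0 sends each edge [p,q] (with p < q) to q − p. For instance
  ∂ce = e − c.
This gives a 5×6 integer matrix of rank 4; reducing to Smith normal form yields diagonal entries (1,1,1,1).

Computing H_k = (kernel of ∂_k) / (image of ∂_{k+1}):

  H_0: rank C_0 − rank ∂_1 = 5 − 4 = 1, and the invariant factors of ∂_1 are all 1, so H_0 ≅ Z.
  H_1: rank ker ∂_1 − rank ∂_2 = (6 − 4) − 0 = 2, and there is no ∂_2, so H_1 ≅ Z^2.

H_0 = Z,  H_1 = Z^2.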